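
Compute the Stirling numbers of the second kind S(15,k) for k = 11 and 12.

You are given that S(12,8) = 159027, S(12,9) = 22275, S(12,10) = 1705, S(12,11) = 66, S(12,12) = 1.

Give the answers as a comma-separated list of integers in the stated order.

1479478, 106470

i=13: T(13,9)=159027+9·22275=359502 | T(13,10)=22275+10·1705=39325 | T(13,11)=1705+11·66=2431 | T(13,12)=66+12·1=78
i=14: T(14,10)=359502+10·39325=752752 | T(14,11)=39325+11·2431=66066 | T(14,12)=2431+12·78=3367
i=15: T(15,11)=752752+11·66066=1479478 | T(15,12)=66066+12·3367=106470
Read S(15,11) = 1479478, S(15,12) = 106470.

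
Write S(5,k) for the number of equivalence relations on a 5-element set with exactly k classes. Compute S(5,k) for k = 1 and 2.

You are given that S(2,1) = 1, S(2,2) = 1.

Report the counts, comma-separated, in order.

1, 15

[3] T[3,1]:1*1+0=1 · T[3,2]:2*1+1=3
[4] T[4,1]:1*1+0=1 · T[4,2]:2*3+1=7
[5] T[5,1]:1*1+0=1 · T[5,2]:2*7+1=15
Read S(5,1) = 1, S(5,2) = 15.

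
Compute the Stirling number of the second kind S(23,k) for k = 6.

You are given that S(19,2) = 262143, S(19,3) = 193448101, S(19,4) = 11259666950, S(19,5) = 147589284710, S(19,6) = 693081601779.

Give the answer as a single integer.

r20: T_20,3=3×193448101+262143=580606446; T_20,4=4×11259666950+193448101=45232115901; T_20,5=5×147589284710+11259666950=749206090500; T_20,6=6×693081601779+147589284710=4306078895384
r21: T_21,4=4×45232115901+580606446=181509070050; T_21,5=5×749206090500+45232115901=3791262568401; T_21,6=6×4306078895384+749206090500=26585679462804
r22: T_22,5=5×3791262568401+181509070050=19137821912055; T_22,6=6×26585679462804+3791262568401=163305339345225
r23: T_23,6=6×163305339345225+19137821912055=998969857983405
Read S(23,6) = 998969857983405.

998969857983405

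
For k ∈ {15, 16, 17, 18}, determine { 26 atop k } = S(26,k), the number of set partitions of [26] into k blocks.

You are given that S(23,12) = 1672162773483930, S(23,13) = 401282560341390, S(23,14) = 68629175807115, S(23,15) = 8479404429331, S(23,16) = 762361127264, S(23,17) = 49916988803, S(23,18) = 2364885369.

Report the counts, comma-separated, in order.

90449030191104000, 12725877242482560, 1343731795378830, 107025546101760

r24: T_24,13=13×401282560341390+1672162773483930=6888836057922000; T_24,14=14×68629175807115+401282560341390=1362091021641000; T_24,15=15×8479404429331+68629175807115=195820242247080; T_24,16=16×762361127264+8479404429331=20677182465555; T_24,17=17×49916988803+762361127264=1610949936915; T_24,18=18×2364885369+49916988803=92484925445
r25: T_25,14=14×1362091021641000+6888836057922000=25958110360896000; T_25,15=15×195820242247080+1362091021641000=4299394655347200; T_25,16=16×20677182465555+195820242247080=526655161695960; T_25,17=17×1610949936915+20677182465555=48063331393110; T_25,18=18×92484925445+1610949936915=3275678594925
r26: T_26,15=15×4299394655347200+25958110360896000=90449030191104000; T_26,16=16×526655161695960+4299394655347200=12725877242482560; T_26,17=17×48063331393110+526655161695960=1343731795378830; T_26,18=18×3275678594925+48063331393110=107025546101760
Read S(26,15) = 90449030191104000, S(26,16) = 12725877242482560, S(26,17) = 1343731795378830, S(26,18) = 107025546101760.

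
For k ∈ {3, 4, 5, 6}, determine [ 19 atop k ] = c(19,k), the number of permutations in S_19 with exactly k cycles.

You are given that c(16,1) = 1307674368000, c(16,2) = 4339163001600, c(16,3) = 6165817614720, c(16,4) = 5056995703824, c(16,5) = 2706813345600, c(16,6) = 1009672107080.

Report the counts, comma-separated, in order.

@17  (17,1):1307674368000·16+0→20922789888000, (17,2):4339163001600·16+1307674368000→70734282393600, (17,3):6165817614720·16+4339163001600→102992244837120, (17,4):5056995703824·16+6165817614720→87077748875904, (17,5):2706813345600·16+5056995703824→48366009233424, (17,6):1009672107080·16+2706813345600→18861567058880
@18  (18,2):70734282393600·17+20922789888000→1223405590579200, (18,3):102992244837120·17+70734282393600→1821602444624640, (18,4):87077748875904·17+102992244837120→1583313975727488, (18,5):48366009233424·17+87077748875904→909299905844112, (18,6):18861567058880·17+48366009233424→369012649234384
@19  (19,3):1821602444624640·18+1223405590579200→34012249593822720, (19,4):1583313975727488·18+1821602444624640→30321254007719424, (19,5):909299905844112·18+1583313975727488→17950712280921504, (19,6):369012649234384·18+909299905844112→7551527592063024
Read c(19,3) = 34012249593822720, c(19,4) = 30321254007719424, c(19,5) = 17950712280921504, c(19,6) = 7551527592063024.

34012249593822720, 30321254007719424, 17950712280921504, 7551527592063024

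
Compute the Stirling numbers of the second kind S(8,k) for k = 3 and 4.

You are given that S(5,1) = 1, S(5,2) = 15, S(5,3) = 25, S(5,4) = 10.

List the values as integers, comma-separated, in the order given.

966, 1701

@6  (6,1):1·1+0→1, (6,2):15·2+1→31, (6,3):25·3+15→90, (6,4):10·4+25→65
@7  (7,2):31·2+1→63, (7,3):90·3+31→301, (7,4):65·4+90→350
@8  (8,3):301·3+63→966, (8,4):350·4+301→1701
Read S(8,3) = 966, S(8,4) = 1701.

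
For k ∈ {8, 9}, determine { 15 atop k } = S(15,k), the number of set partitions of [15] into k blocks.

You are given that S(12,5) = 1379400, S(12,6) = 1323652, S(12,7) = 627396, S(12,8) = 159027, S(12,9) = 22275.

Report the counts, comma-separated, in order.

216627840, 67128490

@13  (13,6):1323652·6+1379400→9321312, (13,7):627396·7+1323652→5715424, (13,8):159027·8+627396→1899612, (13,9):22275·9+159027→359502
@14  (14,7):5715424·7+9321312→49329280, (14,8):1899612·8+5715424→20912320, (14,9):359502·9+1899612→5135130
@15  (15,8):20912320·8+49329280→216627840, (15,9):5135130·9+20912320→67128490
Read S(15,8) = 216627840, S(15,9) = 67128490.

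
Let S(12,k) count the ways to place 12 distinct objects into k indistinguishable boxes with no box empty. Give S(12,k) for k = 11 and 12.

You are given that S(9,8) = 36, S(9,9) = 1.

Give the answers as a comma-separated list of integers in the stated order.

66, 1

[10] T[10,9]:9*1+36=45 · T[10,10]:10*0+1=1
[11] T[11,10]:10*1+45=55 · T[11,11]:11*0+1=1
[12] T[12,11]:11*1+55=66 · T[12,12]:12*0+1=1
Read S(12,11) = 66, S(12,12) = 1.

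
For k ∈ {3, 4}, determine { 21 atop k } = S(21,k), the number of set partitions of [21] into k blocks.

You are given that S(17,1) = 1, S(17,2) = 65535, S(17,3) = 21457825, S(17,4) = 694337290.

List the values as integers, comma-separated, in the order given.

@18  (18,1):1·1+0→1, (18,2):65535·2+1→131071, (18,3):21457825·3+65535→64439010, (18,4):694337290·4+21457825→2798806985
@19  (19,1):1·1+0→1, (19,2):131071·2+1→262143, (19,3):64439010·3+131071→193448101, (19,4):2798806985·4+64439010→11259666950
@20  (20,2):262143·2+1→524287, (20,3):193448101·3+262143→580606446, (20,4):11259666950·4+193448101→45232115901
@21  (21,3):580606446·3+524287→1742343625, (21,4):45232115901·4+580606446→181509070050
Read S(21,3) = 1742343625, S(21,4) = 181509070050.

1742343625, 181509070050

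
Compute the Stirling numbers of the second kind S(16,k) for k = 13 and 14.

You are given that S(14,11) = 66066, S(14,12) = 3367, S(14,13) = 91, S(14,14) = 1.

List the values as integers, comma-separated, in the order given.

@15  (15,12):3367·12+66066→106470, (15,13):91·13+3367→4550, (15,14):1·14+91→105
@16  (16,13):4550·13+106470→165620, (16,14):105·14+4550→6020
Read S(16,13) = 165620, S(16,14) = 6020.

165620, 6020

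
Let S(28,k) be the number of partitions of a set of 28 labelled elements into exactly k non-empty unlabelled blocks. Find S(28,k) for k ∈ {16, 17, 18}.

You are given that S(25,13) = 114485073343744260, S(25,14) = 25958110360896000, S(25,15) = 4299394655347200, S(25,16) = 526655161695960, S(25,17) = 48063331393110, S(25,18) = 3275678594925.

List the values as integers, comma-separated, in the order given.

@26  (26,14):25958110360896000·14+114485073343744260→477898618396288260, (26,15):4299394655347200·15+25958110360896000→90449030191104000, (26,16):526655161695960·16+4299394655347200→12725877242482560, (26,17):48063331393110·17+526655161695960→1343731795378830, (26,18):3275678594925·18+48063331393110→107025546101760
@27  (27,15):90449030191104000·15+477898618396288260→1834634071262848260, (27,16):12725877242482560·16+90449030191104000→294063066070824960, (27,17):1343731795378830·17+12725877242482560→35569317763922670, (27,18):107025546101760·18+1343731795378830→3270191625210510
@28  (28,16):294063066070824960·16+1834634071262848260→6539643128396047620, (28,17):35569317763922670·17+294063066070824960→898741468057510350, (28,18):3270191625210510·18+35569317763922670→94432767017711850
Read S(28,16) = 6539643128396047620, S(28,17) = 898741468057510350, S(28,18) = 94432767017711850.

6539643128396047620, 898741468057510350, 94432767017711850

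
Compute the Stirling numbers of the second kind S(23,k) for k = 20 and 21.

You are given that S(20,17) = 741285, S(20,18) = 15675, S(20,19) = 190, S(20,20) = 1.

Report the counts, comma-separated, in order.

[21] T[21,18]:18*15675+741285=1023435 · T[21,19]:19*190+15675=19285 · T[21,20]:20*1+190=210 · T[21,21]:21*0+1=1
[22] T[22,19]:19*19285+1023435=1389850 · T[22,20]:20*210+19285=23485 · T[22,21]:21*1+210=231
[23] T[23,20]:20*23485+1389850=1859550 · T[23,21]:21*231+23485=28336
Read S(23,20) = 1859550, S(23,21) = 28336.

1859550, 28336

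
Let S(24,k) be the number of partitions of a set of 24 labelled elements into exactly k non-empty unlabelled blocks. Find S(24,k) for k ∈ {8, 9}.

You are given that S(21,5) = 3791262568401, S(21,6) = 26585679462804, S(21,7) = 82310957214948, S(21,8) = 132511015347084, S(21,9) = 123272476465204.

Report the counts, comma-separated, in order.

82318282158320505, 120622574326072500

@22  (22,6):26585679462804·6+3791262568401→163305339345225, (22,7):82310957214948·7+26585679462804→602762379967440, (22,8):132511015347084·8+82310957214948→1142399079991620, (22,9):123272476465204·9+132511015347084→1241963303533920
@23  (23,7):602762379967440·7+163305339345225→4382641999117305, (23,8):1142399079991620·8+602762379967440→9741955019900400, (23,9):1241963303533920·9+1142399079991620→12320068811796900
@24  (24,8):9741955019900400·8+4382641999117305→82318282158320505, (24,9):12320068811796900·9+9741955019900400→120622574326072500
Read S(24,8) = 82318282158320505, S(24,9) = 120622574326072500.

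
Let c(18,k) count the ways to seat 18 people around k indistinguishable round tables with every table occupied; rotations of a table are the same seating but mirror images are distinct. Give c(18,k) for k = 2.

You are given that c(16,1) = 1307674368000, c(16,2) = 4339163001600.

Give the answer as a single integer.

1223405590579200

row 17: T[17][1]=16·1307674368000+0=20922789888000  T[17][2]=16·4339163001600+1307674368000=70734282393600
row 18: T[18][2]=17·70734282393600+20922789888000=1223405590579200
Read c(18,2) = 1223405590579200.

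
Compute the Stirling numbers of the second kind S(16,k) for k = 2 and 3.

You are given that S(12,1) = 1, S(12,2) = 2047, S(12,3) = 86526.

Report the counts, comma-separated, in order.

@13  (13,1):1·1+0→1, (13,2):2047·2+1→4095, (13,3):86526·3+2047→261625
@14  (14,1):1·1+0→1, (14,2):4095·2+1→8191, (14,3):261625·3+4095→788970
@15  (15,1):1·1+0→1, (15,2):8191·2+1→16383, (15,3):788970·3+8191→2375101
@16  (16,2):16383·2+1→32767, (16,3):2375101·3+16383→7141686
Read S(16,2) = 32767, S(16,3) = 7141686.

32767, 7141686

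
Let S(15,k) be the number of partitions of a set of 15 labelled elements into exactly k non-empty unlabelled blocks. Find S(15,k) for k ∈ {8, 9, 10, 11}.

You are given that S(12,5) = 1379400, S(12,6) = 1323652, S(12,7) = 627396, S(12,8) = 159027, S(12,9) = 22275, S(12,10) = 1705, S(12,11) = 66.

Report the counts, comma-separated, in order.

216627840, 67128490, 12662650, 1479478

@13  (13,6):1323652·6+1379400→9321312, (13,7):627396·7+1323652→5715424, (13,8):159027·8+627396→1899612, (13,9):22275·9+159027→359502, (13,10):1705·10+22275→39325, (13,11):66·11+1705→2431
@14  (14,7):5715424·7+9321312→49329280, (14,8):1899612·8+5715424→20912320, (14,9):359502·9+1899612→5135130, (14,10):39325·10+359502→752752, (14,11):2431·11+39325→66066
@15  (15,8):20912320·8+49329280→216627840, (15,9):5135130·9+20912320→67128490, (15,10):752752·10+5135130→12662650, (15,11):66066·11+752752→1479478
Read S(15,8) = 216627840, S(15,9) = 67128490, S(15,10) = 12662650, S(15,11) = 1479478.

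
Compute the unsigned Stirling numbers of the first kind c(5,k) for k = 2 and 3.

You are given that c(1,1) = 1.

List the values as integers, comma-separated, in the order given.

50, 35

row 2: T[2][1]=1·1+0=1  T[2][2]=1·0+1=1
row 3: T[3][1]=2·1+0=2  T[3][2]=2·1+1=3  T[3][3]=2·0+1=1
row 4: T[4][1]=3·2+0=6  T[4][2]=3·3+2=11  T[4][3]=3·1+3=6
row 5: T[5][2]=4·11+6=50  T[5][3]=4·6+11=35
Read c(5,2) = 50, c(5,3) = 35.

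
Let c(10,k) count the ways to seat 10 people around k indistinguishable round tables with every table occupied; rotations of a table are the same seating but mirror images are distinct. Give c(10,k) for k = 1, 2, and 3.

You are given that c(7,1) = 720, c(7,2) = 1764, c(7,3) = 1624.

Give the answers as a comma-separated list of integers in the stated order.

r8: T_8,1=7×720+0=5040; T_8,2=7×1764+720=13068; T_8,3=7×1624+1764=13132
r9: T_9,1=8×5040+0=40320; T_9,2=8×13068+5040=109584; T_9,3=8×13132+13068=118124
r10: T_10,1=9×40320+0=362880; T_10,2=9×109584+40320=1026576; T_10,3=9×118124+109584=1172700
Read c(10,1) = 362880, c(10,2) = 1026576, c(10,3) = 1172700.

362880, 1026576, 1172700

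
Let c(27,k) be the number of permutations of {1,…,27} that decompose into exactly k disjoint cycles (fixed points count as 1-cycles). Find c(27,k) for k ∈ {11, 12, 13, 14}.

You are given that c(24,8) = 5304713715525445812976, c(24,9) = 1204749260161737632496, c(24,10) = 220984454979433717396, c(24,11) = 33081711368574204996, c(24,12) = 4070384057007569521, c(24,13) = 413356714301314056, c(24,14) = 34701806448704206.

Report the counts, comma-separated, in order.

1025860474208872152587880, 143271701777645411127300, 16778377273555183648050, 1654339178844590073615

i=25: T(25,9)=5304713715525445812976+24·1204749260161737632496=34218695959407148992880 | T(25,10)=1204749260161737632496+24·220984454979433717396=6508376179668146850000 | T(25,11)=220984454979433717396+24·33081711368574204996=1014945527825214637300 | T(25,12)=33081711368574204996+24·4070384057007569521=130770928736755873500 | T(25,13)=4070384057007569521+24·413356714301314056=13990945200239106865 | T(25,14)=413356714301314056+24·34701806448704206=1246200069070215000
i=26: T(26,10)=34218695959407148992880+25·6508376179668146850000=196928100451110820242880 | T(26,11)=6508376179668146850000+25·1014945527825214637300=31882014375298512782500 | T(26,12)=1014945527825214637300+25·130770928736755873500=4284218746244111474800 | T(26,13)=130770928736755873500+25·13990945200239106865=480544558742733545125 | T(26,14)=13990945200239106865+25·1246200069070215000=45145946926994481865
i=27: T(27,11)=196928100451110820242880+26·31882014375298512782500=1025860474208872152587880 | T(27,12)=31882014375298512782500+26·4284218746244111474800=143271701777645411127300 | T(27,13)=4284218746244111474800+26·480544558742733545125=16778377273555183648050 | T(27,14)=480544558742733545125+26·45145946926994481865=1654339178844590073615
Read c(27,11) = 1025860474208872152587880, c(27,12) = 143271701777645411127300, c(27,13) = 16778377273555183648050, c(27,14) = 1654339178844590073615.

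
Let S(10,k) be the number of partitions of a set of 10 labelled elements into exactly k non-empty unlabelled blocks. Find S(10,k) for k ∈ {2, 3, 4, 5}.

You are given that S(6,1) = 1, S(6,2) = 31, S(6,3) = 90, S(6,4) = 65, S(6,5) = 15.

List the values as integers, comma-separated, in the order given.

[7] T[7,1]:1*1+0=1 · T[7,2]:2*31+1=63 · T[7,3]:3*90+31=301 · T[7,4]:4*65+90=350 · T[7,5]:5*15+65=140
[8] T[8,1]:1*1+0=1 · T[8,2]:2*63+1=127 · T[8,3]:3*301+63=966 · T[8,4]:4*350+301=1701 · T[8,5]:5*140+350=1050
[9] T[9,1]:1*1+0=1 · T[9,2]:2*127+1=255 · T[9,3]:3*966+127=3025 · T[9,4]:4*1701+966=7770 · T[9,5]:5*1050+1701=6951
[10] T[10,2]:2*255+1=511 · T[10,3]:3*3025+255=9330 · T[10,4]:4*7770+3025=34105 · T[10,5]:5*6951+7770=42525
Read S(10,2) = 511, S(10,3) = 9330, S(10,4) = 34105, S(10,5) = 42525.

511, 9330, 34105, 42525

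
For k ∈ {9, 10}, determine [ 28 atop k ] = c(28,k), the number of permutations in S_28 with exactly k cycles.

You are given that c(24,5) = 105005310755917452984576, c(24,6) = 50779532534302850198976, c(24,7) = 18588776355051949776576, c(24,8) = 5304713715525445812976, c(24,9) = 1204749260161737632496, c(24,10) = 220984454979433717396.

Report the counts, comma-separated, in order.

[25] T[25,6]:24*50779532534302850198976+105005310755917452984576=1323714091579185857760000 · T[25,7]:24*18588776355051949776576+50779532534302850198976=496910165055549644836800 · T[25,8]:24*5304713715525445812976+18588776355051949776576=145901905527662649288000 · T[25,9]:24*1204749260161737632496+5304713715525445812976=34218695959407148992880 · T[25,10]:24*220984454979433717396+1204749260161737632496=6508376179668146850000
[26] T[26,7]:25*496910165055549644836800+1323714091579185857760000=13746468217967926978680000 · T[26,8]:25*145901905527662649288000+496910165055549644836800=4144457803247115877036800 · T[26,9]:25*34218695959407148992880+145901905527662649288000=1001369304512841374110000 · T[26,10]:25*6508376179668146850000+34218695959407148992880=196928100451110820242880
[27] T[27,8]:26*4144457803247115877036800+13746468217967926978680000=121502371102392939781636800 · T[27,9]:26*1001369304512841374110000+4144457803247115877036800=30180059720580991603896800 · T[27,10]:26*196928100451110820242880+1001369304512841374110000=6121499916241722700424880
[28] T[28,9]:27*30180059720580991603896800+121502371102392939781636800=936363983558079713086850400 · T[28,10]:27*6121499916241722700424880+30180059720580991603896800=195460557459107504515368560
Read c(28,9) = 936363983558079713086850400, c(28,10) = 195460557459107504515368560.

936363983558079713086850400, 195460557459107504515368560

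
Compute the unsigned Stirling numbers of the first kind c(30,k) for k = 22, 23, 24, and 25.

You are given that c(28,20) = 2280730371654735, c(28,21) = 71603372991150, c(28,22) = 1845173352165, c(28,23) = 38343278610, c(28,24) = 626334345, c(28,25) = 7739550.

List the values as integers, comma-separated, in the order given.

7860403394108265, 207912996295875, 4539323721075, 80328850875

i=29: T(29,21)=2280730371654735+28·71603372991150=4285624815406935 | T(29,22)=71603372991150+28·1845173352165=123268226851770 | T(29,23)=1845173352165+28·38343278610=2918785153245 | T(29,24)=38343278610+28·626334345=55880640270 | T(29,25)=626334345+28·7739550=843041745
i=30: T(30,22)=4285624815406935+29·123268226851770=7860403394108265 | T(30,23)=123268226851770+29·2918785153245=207912996295875 | T(30,24)=2918785153245+29·55880640270=4539323721075 | T(30,25)=55880640270+29·843041745=80328850875
Read c(30,22) = 7860403394108265, c(30,23) = 207912996295875, c(30,24) = 4539323721075, c(30,25) = 80328850875.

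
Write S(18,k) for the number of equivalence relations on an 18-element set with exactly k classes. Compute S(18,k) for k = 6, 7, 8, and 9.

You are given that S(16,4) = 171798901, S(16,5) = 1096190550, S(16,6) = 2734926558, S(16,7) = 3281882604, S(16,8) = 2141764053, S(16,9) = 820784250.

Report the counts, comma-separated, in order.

110687251039, 197462483400, 189036065010, 106175395755

@17  (17,5):1096190550·5+171798901→5652751651, (17,6):2734926558·6+1096190550→17505749898, (17,7):3281882604·7+2734926558→25708104786, (17,8):2141764053·8+3281882604→20415995028, (17,9):820784250·9+2141764053→9528822303
@18  (18,6):17505749898·6+5652751651→110687251039, (18,7):25708104786·7+17505749898→197462483400, (18,8):20415995028·8+25708104786→189036065010, (18,9):9528822303·9+20415995028→106175395755
Read S(18,6) = 110687251039, S(18,7) = 197462483400, S(18,8) = 189036065010, S(18,9) = 106175395755.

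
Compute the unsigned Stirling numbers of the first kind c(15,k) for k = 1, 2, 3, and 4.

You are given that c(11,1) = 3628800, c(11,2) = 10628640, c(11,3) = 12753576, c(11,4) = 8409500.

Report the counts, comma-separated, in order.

i=12: T(12,1)=0+11·3628800=39916800 | T(12,2)=3628800+11·10628640=120543840 | T(12,3)=10628640+11·12753576=150917976 | T(12,4)=12753576+11·8409500=105258076
i=13: T(13,1)=0+12·39916800=479001600 | T(13,2)=39916800+12·120543840=1486442880 | T(13,3)=120543840+12·150917976=1931559552 | T(13,4)=150917976+12·105258076=1414014888
i=14: T(14,1)=0+13·479001600=6227020800 | T(14,2)=479001600+13·1486442880=19802759040 | T(14,3)=1486442880+13·1931559552=26596717056 | T(14,4)=1931559552+13·1414014888=20313753096
i=15: T(15,1)=0+14·6227020800=87178291200 | T(15,2)=6227020800+14·19802759040=283465647360 | T(15,3)=19802759040+14·26596717056=392156797824 | T(15,4)=26596717056+14·20313753096=310989260400
Read c(15,1) = 87178291200, c(15,2) = 283465647360, c(15,3) = 392156797824, c(15,4) = 310989260400.

87178291200, 283465647360, 392156797824, 310989260400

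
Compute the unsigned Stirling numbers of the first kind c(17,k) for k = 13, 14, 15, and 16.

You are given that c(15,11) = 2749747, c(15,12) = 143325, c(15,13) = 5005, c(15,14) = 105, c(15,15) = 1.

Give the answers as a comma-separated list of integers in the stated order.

row 16: T[16][12]=15·143325+2749747=4899622  T[16][13]=15·5005+143325=218400  T[16][14]=15·105+5005=6580  T[16][15]=15·1+105=120  T[16][16]=15·0+1=1
row 17: T[17][13]=16·218400+4899622=8394022  T[17][14]=16·6580+218400=323680  T[17][15]=16·120+6580=8500  T[17][16]=16·1+120=136
Read c(17,13) = 8394022, c(17,14) = 323680, c(17,15) = 8500, c(17,16) = 136.

8394022, 323680, 8500, 136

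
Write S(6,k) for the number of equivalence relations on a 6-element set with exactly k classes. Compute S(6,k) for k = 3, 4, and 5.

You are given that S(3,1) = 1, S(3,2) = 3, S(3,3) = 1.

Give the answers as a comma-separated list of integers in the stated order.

90, 65, 15

[4] T[4,1]:1*1+0=1 · T[4,2]:2*3+1=7 · T[4,3]:3*1+3=6 · T[4,4]:4*0+1=1
[5] T[5,2]:2*7+1=15 · T[5,3]:3*6+7=25 · T[5,4]:4*1+6=10 · T[5,5]:5*0+1=1
[6] T[6,3]:3*25+15=90 · T[6,4]:4*10+25=65 · T[6,5]:5*1+10=15
Read S(6,3) = 90, S(6,4) = 65, S(6,5) = 15.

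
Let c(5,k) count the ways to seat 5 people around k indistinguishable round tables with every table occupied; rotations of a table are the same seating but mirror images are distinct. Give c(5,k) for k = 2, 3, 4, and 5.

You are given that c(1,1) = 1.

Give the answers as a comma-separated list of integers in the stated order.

50, 35, 10, 1

@2  (2,1):1·1+0→1, (2,2):0·1+1→1
@3  (3,1):1·2+0→2, (3,2):1·2+1→3, (3,3):0·2+1→1
@4  (4,1):2·3+0→6, (4,2):3·3+2→11, (4,3):1·3+3→6, (4,4):0·3+1→1
@5  (5,2):11·4+6→50, (5,3):6·4+11→35, (5,4):1·4+6→10, (5,5):0·4+1→1
Read c(5,2) = 50, c(5,3) = 35, c(5,4) = 10, c(5,5) = 1.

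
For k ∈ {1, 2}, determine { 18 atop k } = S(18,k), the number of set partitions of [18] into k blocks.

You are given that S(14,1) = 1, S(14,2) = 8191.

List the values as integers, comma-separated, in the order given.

@15  (15,1):1·1+0→1, (15,2):8191·2+1→16383
@16  (16,1):1·1+0→1, (16,2):16383·2+1→32767
@17  (17,1):1·1+0→1, (17,2):32767·2+1→65535
@18  (18,1):1·1+0→1, (18,2):65535·2+1→131071
Read S(18,1) = 1, S(18,2) = 131071.

1, 131071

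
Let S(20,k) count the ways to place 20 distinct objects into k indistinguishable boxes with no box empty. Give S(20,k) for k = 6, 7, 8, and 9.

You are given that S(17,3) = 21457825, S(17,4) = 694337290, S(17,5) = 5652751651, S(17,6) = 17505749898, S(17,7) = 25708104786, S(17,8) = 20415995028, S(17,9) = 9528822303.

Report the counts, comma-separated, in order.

4306078895384, 11143554045652, 15170932662679, 12011282644725

[18] T[18,4]:4*694337290+21457825=2798806985 · T[18,5]:5*5652751651+694337290=28958095545 · T[18,6]:6*17505749898+5652751651=110687251039 · T[18,7]:7*25708104786+17505749898=197462483400 · T[18,8]:8*20415995028+25708104786=189036065010 · T[18,9]:9*9528822303+20415995028=106175395755
[19] T[19,5]:5*28958095545+2798806985=147589284710 · T[19,6]:6*110687251039+28958095545=693081601779 · T[19,7]:7*197462483400+110687251039=1492924634839 · T[19,8]:8*189036065010+197462483400=1709751003480 · T[19,9]:9*106175395755+189036065010=1144614626805
[20] T[20,6]:6*693081601779+147589284710=4306078895384 · T[20,7]:7*1492924634839+693081601779=11143554045652 · T[20,8]:8*1709751003480+1492924634839=15170932662679 · T[20,9]:9*1144614626805+1709751003480=12011282644725
Read S(20,6) = 4306078895384, S(20,7) = 11143554045652, S(20,8) = 15170932662679, S(20,9) = 12011282644725.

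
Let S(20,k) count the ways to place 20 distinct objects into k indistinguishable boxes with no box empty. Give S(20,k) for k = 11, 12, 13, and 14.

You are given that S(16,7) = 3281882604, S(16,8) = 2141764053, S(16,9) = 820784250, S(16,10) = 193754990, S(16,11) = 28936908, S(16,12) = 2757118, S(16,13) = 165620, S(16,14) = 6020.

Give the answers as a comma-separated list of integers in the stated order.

r17: T_17,8=8×2141764053+3281882604=20415995028; T_17,9=9×820784250+2141764053=9528822303; T_17,10=10×193754990+820784250=2758334150; T_17,11=11×28936908+193754990=512060978; T_17,12=12×2757118+28936908=62022324; T_17,13=13×165620+2757118=4910178; T_17,14=14×6020+165620=249900
r18: T_18,9=9×9528822303+20415995028=106175395755; T_18,10=10×2758334150+9528822303=37112163803; T_18,11=11×512060978+2758334150=8391004908; T_18,12=12×62022324+512060978=1256328866; T_18,13=13×4910178+62022324=125854638; T_18,14=14×249900+4910178=8408778
r19: T_19,10=10×37112163803+106175395755=477297033785; T_19,11=11×8391004908+37112163803=129413217791; T_19,12=12×1256328866+8391004908=23466951300; T_19,13=13×125854638+1256328866=2892439160; T_19,14=14×8408778+125854638=243577530
r20: T_20,11=11×129413217791+477297033785=1900842429486; T_20,12=12×23466951300+129413217791=411016633391; T_20,13=13×2892439160+23466951300=61068660380; T_20,14=14×243577530+2892439160=6302524580
Read S(20,11) = 1900842429486, S(20,12) = 411016633391, S(20,13) = 61068660380, S(20,14) = 6302524580.

1900842429486, 411016633391, 61068660380, 6302524580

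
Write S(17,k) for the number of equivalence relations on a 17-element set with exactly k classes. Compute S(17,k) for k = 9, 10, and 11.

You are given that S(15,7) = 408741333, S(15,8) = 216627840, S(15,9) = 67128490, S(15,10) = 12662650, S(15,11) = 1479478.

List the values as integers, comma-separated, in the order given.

i=16: T(16,8)=408741333+8·216627840=2141764053 | T(16,9)=216627840+9·67128490=820784250 | T(16,10)=67128490+10·12662650=193754990 | T(16,11)=12662650+11·1479478=28936908
i=17: T(17,9)=2141764053+9·820784250=9528822303 | T(17,10)=820784250+10·193754990=2758334150 | T(17,11)=193754990+11·28936908=512060978
Read S(17,9) = 9528822303, S(17,10) = 2758334150, S(17,11) = 512060978.

9528822303, 2758334150, 512060978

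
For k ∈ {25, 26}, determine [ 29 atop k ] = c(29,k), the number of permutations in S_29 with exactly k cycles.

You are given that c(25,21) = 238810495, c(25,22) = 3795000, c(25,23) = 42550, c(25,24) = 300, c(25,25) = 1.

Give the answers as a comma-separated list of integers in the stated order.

[26] T[26,22]:25*3795000+238810495=333685495 · T[26,23]:25*42550+3795000=4858750 · T[26,24]:25*300+42550=50050 · T[26,25]:25*1+300=325 · T[26,26]:25*0+1=1
[27] T[27,23]:26*4858750+333685495=460012995 · T[27,24]:26*50050+4858750=6160050 · T[27,25]:26*325+50050=58500 · T[27,26]:26*1+325=351
[28] T[28,24]:27*6160050+460012995=626334345 · T[28,25]:27*58500+6160050=7739550 · T[28,26]:27*351+58500=67977
[29] T[29,25]:28*7739550+626334345=843041745 · T[29,26]:28*67977+7739550=9642906
Read c(29,25) = 843041745, c(29,26) = 9642906.

843041745, 9642906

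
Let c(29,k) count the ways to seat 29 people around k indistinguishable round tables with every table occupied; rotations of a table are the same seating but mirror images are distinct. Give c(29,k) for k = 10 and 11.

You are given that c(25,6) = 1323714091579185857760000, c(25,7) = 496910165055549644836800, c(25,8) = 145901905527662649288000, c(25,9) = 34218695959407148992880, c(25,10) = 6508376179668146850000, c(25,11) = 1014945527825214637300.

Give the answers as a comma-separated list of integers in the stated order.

@26  (26,7):496910165055549644836800·25+1323714091579185857760000→13746468217967926978680000, (26,8):145901905527662649288000·25+496910165055549644836800→4144457803247115877036800, (26,9):34218695959407148992880·25+145901905527662649288000→1001369304512841374110000, (26,10):6508376179668146850000·25+34218695959407148992880→196928100451110820242880, (26,11):1014945527825214637300·25+6508376179668146850000→31882014375298512782500
@27  (27,8):4144457803247115877036800·26+13746468217967926978680000→121502371102392939781636800, (27,9):1001369304512841374110000·26+4144457803247115877036800→30180059720580991603896800, (27,10):196928100451110820242880·26+1001369304512841374110000→6121499916241722700424880, (27,11):31882014375298512782500·26+196928100451110820242880→1025860474208872152587880
@28  (28,9):30180059720580991603896800·27+121502371102392939781636800→936363983558079713086850400, (28,10):6121499916241722700424880·27+30180059720580991603896800→195460557459107504515368560, (28,11):1025860474208872152587880·27+6121499916241722700424880→33819732719881270820297640
@29  (29,10):195460557459107504515368560·28+936363983558079713086850400→6409259592413089839517170080, (29,11):33819732719881270820297640·28+195460557459107504515368560→1142413073615783087483702480
Read c(29,10) = 6409259592413089839517170080, c(29,11) = 1142413073615783087483702480.

6409259592413089839517170080, 1142413073615783087483702480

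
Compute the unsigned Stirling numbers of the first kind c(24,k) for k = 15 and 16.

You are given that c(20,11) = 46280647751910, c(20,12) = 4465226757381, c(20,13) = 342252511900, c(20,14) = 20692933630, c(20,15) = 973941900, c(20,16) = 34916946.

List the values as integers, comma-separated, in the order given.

i=21: T(21,12)=46280647751910+20·4465226757381=135585182899530 | T(21,13)=4465226757381+20·342252511900=11310276995381 | T(21,14)=342252511900+20·20692933630=756111184500 | T(21,15)=20692933630+20·973941900=40171771630 | T(21,16)=973941900+20·34916946=1672280820
i=22: T(22,13)=135585182899530+21·11310276995381=373100999802531 | T(22,14)=11310276995381+21·756111184500=27188611869881 | T(22,15)=756111184500+21·40171771630=1599718388730 | T(22,16)=40171771630+21·1672280820=75289668850
i=23: T(23,14)=373100999802531+22·27188611869881=971250460939913 | T(23,15)=27188611869881+22·1599718388730=62382416421941 | T(23,16)=1599718388730+22·75289668850=3256091103430
i=24: T(24,15)=971250460939913+23·62382416421941=2406046038644556 | T(24,16)=62382416421941+23·3256091103430=137272511800831
Read c(24,15) = 2406046038644556, c(24,16) = 137272511800831.

2406046038644556, 137272511800831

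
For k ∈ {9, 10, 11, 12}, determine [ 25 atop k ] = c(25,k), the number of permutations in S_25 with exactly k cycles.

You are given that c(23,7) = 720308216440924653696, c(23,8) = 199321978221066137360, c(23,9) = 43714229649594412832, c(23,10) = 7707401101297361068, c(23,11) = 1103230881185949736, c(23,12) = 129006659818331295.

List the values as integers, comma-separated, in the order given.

@24  (24,8):199321978221066137360·23+720308216440924653696→5304713715525445812976, (24,9):43714229649594412832·23+199321978221066137360→1204749260161737632496, (24,10):7707401101297361068·23+43714229649594412832→220984454979433717396, (24,11):1103230881185949736·23+7707401101297361068→33081711368574204996, (24,12):129006659818331295·23+1103230881185949736→4070384057007569521
@25  (25,9):1204749260161737632496·24+5304713715525445812976→34218695959407148992880, (25,10):220984454979433717396·24+1204749260161737632496→6508376179668146850000, (25,11):33081711368574204996·24+220984454979433717396→1014945527825214637300, (25,12):4070384057007569521·24+33081711368574204996→130770928736755873500
Read c(25,9) = 34218695959407148992880, c(25,10) = 6508376179668146850000, c(25,11) = 1014945527825214637300, c(25,12) = 130770928736755873500.

34218695959407148992880, 6508376179668146850000, 1014945527825214637300, 130770928736755873500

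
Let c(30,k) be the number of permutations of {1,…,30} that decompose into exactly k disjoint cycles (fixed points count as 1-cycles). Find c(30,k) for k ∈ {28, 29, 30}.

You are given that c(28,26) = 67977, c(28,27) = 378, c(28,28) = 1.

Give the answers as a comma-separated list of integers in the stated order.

90335, 435, 1

row 29: T[29][27]=28·378+67977=78561  T[29][28]=28·1+378=406  T[29][29]=28·0+1=1
row 30: T[30][28]=29·406+78561=90335  T[30][29]=29·1+406=435  T[30][30]=29·0+1=1
Read c(30,28) = 90335, c(30,29) = 435, c(30,30) = 1.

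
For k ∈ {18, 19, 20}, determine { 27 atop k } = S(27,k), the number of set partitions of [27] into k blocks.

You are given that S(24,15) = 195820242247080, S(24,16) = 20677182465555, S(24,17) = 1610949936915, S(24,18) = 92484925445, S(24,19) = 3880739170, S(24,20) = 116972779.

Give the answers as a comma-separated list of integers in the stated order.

r25: T_25,16=16×20677182465555+195820242247080=526655161695960; T_25,17=17×1610949936915+20677182465555=48063331393110; T_25,18=18×92484925445+1610949936915=3275678594925; T_25,19=19×3880739170+92484925445=166218969675; T_25,20=20×116972779+3880739170=6220194750
r26: T_26,17=17×48063331393110+526655161695960=1343731795378830; T_26,18=18×3275678594925+48063331393110=107025546101760; T_26,19=19×166218969675+3275678594925=6433839018750; T_26,20=20×6220194750+166218969675=290622864675
r27: T_27,18=18×107025546101760+1343731795378830=3270191625210510; T_27,19=19×6433839018750+107025546101760=229268487458010; T_27,20=20×290622864675+6433839018750=12246296312250
Read S(27,18) = 3270191625210510, S(27,19) = 229268487458010, S(27,20) = 12246296312250.

3270191625210510, 229268487458010, 12246296312250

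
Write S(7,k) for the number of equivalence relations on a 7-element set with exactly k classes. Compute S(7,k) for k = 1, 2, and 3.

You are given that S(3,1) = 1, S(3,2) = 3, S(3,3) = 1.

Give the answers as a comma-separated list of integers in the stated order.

i=4: T(4,1)=0+1·1=1 | T(4,2)=1+2·3=7 | T(4,3)=3+3·1=6
i=5: T(5,1)=0+1·1=1 | T(5,2)=1+2·7=15 | T(5,3)=7+3·6=25
i=6: T(6,1)=0+1·1=1 | T(6,2)=1+2·15=31 | T(6,3)=15+3·25=90
i=7: T(7,1)=0+1·1=1 | T(7,2)=1+2·31=63 | T(7,3)=31+3·90=301
Read S(7,1) = 1, S(7,2) = 63, S(7,3) = 301.

1, 63, 301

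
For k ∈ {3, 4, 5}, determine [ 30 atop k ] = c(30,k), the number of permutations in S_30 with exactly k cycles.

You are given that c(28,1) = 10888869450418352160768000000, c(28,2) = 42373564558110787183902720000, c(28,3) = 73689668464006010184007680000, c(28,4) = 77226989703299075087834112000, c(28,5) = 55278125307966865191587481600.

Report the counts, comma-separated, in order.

62262192842035613491057459200000, 66951000306085302338993639424000, 49361465831621147825759587123200

r29: T_29,2=28×42373564558110787183902720000+10888869450418352160768000000=1197348677077520393310044160000; T_29,3=28×73689668464006010184007680000+42373564558110787183902720000=2105684281550279072336117760000; T_29,4=28×77226989703299075087834112000+73689668464006010184007680000=2236045380156380112643362816000; T_29,5=28×55278125307966865191587481600+77226989703299075087834112000=1625014498326371300452283596800
r30: T_30,3=29×2105684281550279072336117760000+1197348677077520393310044160000=62262192842035613491057459200000; T_30,4=29×2236045380156380112643362816000+2105684281550279072336117760000=66951000306085302338993639424000; T_30,5=29×1625014498326371300452283596800+2236045380156380112643362816000=49361465831621147825759587123200
Read c(30,3) = 62262192842035613491057459200000, c(30,4) = 66951000306085302338993639424000, c(30,5) = 49361465831621147825759587123200.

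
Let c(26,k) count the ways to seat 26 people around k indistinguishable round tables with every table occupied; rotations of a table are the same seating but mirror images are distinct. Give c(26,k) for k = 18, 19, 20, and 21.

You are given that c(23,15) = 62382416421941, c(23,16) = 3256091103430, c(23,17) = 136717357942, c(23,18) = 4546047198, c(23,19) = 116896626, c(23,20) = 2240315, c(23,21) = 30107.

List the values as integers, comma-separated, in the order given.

595667304367135, 22563937825000, 696829576300, 17247104875

@24  (24,16):3256091103430·23+62382416421941→137272511800831, (24,17):136717357942·23+3256091103430→6400590336096, (24,18):4546047198·23+136717357942→241276443496, (24,19):116896626·23+4546047198→7234669596, (24,20):2240315·23+116896626→168423871, (24,21):30107·23+2240315→2932776
@25  (25,17):6400590336096·24+137272511800831→290886679867135, (25,18):241276443496·24+6400590336096→12191224980000, (25,19):7234669596·24+241276443496→414908513800, (25,20):168423871·24+7234669596→11276842500, (25,21):2932776·24+168423871→238810495
@26  (26,18):12191224980000·25+290886679867135→595667304367135, (26,19):414908513800·25+12191224980000→22563937825000, (26,20):11276842500·25+414908513800→696829576300, (26,21):238810495·25+11276842500→17247104875
Read c(26,18) = 595667304367135, c(26,19) = 22563937825000, c(26,20) = 696829576300, c(26,21) = 17247104875.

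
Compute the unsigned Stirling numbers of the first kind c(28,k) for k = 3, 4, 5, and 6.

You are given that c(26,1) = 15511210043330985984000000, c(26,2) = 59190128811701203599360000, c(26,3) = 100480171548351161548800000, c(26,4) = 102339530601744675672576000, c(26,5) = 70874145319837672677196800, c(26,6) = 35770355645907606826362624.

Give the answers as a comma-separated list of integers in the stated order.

@27  (27,2):59190128811701203599360000·26+15511210043330985984000000→1554454559147562279567360000, (27,3):100480171548351161548800000·26+59190128811701203599360000→2671674589068831403868160000, (27,4):102339530601744675672576000·26+100480171548351161548800000→2761307967193712729035776000, (27,5):70874145319837672677196800·26+102339530601744675672576000→1945067308917524165279692800, (27,6):35770355645907606826362624·26+70874145319837672677196800→1000903392113435450162625024
@28  (28,3):2671674589068831403868160000·27+1554454559147562279567360000→73689668464006010184007680000, (28,4):2761307967193712729035776000·27+2671674589068831403868160000→77226989703299075087834112000, (28,5):1945067308917524165279692800·27+2761307967193712729035776000→55278125307966865191587481600, (28,6):1000903392113435450162625024·27+1945067308917524165279692800→28969458895980281319670568448
Read c(28,3) = 73689668464006010184007680000, c(28,4) = 77226989703299075087834112000, c(28,5) = 55278125307966865191587481600, c(28,6) = 28969458895980281319670568448.

73689668464006010184007680000, 77226989703299075087834112000, 55278125307966865191587481600, 28969458895980281319670568448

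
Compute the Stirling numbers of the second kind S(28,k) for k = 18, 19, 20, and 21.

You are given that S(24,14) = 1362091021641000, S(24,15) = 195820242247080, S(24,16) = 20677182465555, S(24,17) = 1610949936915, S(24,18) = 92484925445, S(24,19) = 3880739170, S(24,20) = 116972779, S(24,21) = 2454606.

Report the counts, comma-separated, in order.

94432767017711850, 7626292886912700, 474194413703010, 22653141490980

r25: T_25,15=15×195820242247080+1362091021641000=4299394655347200; T_25,16=16×20677182465555+195820242247080=526655161695960; T_25,17=17×1610949936915+20677182465555=48063331393110; T_25,18=18×92484925445+1610949936915=3275678594925; T_25,19=19×3880739170+92484925445=166218969675; T_25,20=20×116972779+3880739170=6220194750; T_25,21=21×2454606+116972779=168519505
r26: T_26,16=16×526655161695960+4299394655347200=12725877242482560; T_26,17=17×48063331393110+526655161695960=1343731795378830; T_26,18=18×3275678594925+48063331393110=107025546101760; T_26,19=19×166218969675+3275678594925=6433839018750; T_26,20=20×6220194750+166218969675=290622864675; T_26,21=21×168519505+6220194750=9759104355
r27: T_27,17=17×1343731795378830+12725877242482560=35569317763922670; T_27,18=18×107025546101760+1343731795378830=3270191625210510; T_27,19=19×6433839018750+107025546101760=229268487458010; T_27,20=20×290622864675+6433839018750=12246296312250; T_27,21=21×9759104355+290622864675=495564056130
r28: T_28,18=18×3270191625210510+35569317763922670=94432767017711850; T_28,19=19×229268487458010+3270191625210510=7626292886912700; T_28,20=20×12246296312250+229268487458010=474194413703010; T_28,21=21×495564056130+12246296312250=22653141490980
Read S(28,18) = 94432767017711850, S(28,19) = 7626292886912700, S(28,20) = 474194413703010, S(28,21) = 22653141490980.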